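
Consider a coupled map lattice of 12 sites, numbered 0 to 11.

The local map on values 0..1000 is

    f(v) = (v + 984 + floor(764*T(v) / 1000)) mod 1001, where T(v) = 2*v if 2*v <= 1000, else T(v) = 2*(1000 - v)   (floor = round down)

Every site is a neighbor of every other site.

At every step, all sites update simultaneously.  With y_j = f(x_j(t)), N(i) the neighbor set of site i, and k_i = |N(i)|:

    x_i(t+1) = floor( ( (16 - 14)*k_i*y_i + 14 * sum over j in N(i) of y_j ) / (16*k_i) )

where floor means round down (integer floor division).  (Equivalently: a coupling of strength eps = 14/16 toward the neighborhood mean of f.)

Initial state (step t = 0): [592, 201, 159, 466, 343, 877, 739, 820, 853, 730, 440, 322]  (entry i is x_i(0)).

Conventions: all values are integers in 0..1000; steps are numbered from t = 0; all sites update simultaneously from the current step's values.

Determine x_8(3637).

Simulating step by step:
t=0: [592, 201, 159, 466, 343, 877, 739, 820, 853, 730, 440, 322]
t=1: [279, 292, 287, 277, 308, 272, 275, 273, 272, 275, 274, 306]
t=2: [696, 697, 697, 696, 699, 695, 695, 695, 695, 695, 695, 699]
t=3: [142, 141, 141, 142, 141, 142, 142, 142, 142, 142, 142, 141]
t=4: [340, 340, 340, 340, 340, 340, 340, 340, 340, 340, 340, 340]
t=5: [842, 842, 842, 842, 842, 842, 842, 842, 842, 842, 842, 842]
t=6: [65, 65, 65, 65, 65, 65, 65, 65, 65, 65, 65, 65]
t=7: [147, 147, 147, 147, 147, 147, 147, 147, 147, 147, 147, 147]
t=8: [354, 354, 354, 354, 354, 354, 354, 354, 354, 354, 354, 354]
t=9: [877, 877, 877, 877, 877, 877, 877, 877, 877, 877, 877, 877]
t=10: [46, 46, 46, 46, 46, 46, 46, 46, 46, 46, 46, 46]
t=11: [99, 99, 99, 99, 99, 99, 99, 99, 99, 99, 99, 99]
t=12: [233, 233, 233, 233, 233, 233, 233, 233, 233, 233, 233, 233]
t=13: [572, 572, 572, 572, 572, 572, 572, 572, 572, 572, 572, 572]
t=14: [207, 207, 207, 207, 207, 207, 207, 207, 207, 207, 207, 207]
t=15: [506, 506, 506, 506, 506, 506, 506, 506, 506, 506, 506, 506]
t=16: [242, 242, 242, 242, 242, 242, 242, 242, 242, 242, 242, 242]
t=17: [594, 594, 594, 594, 594, 594, 594, 594, 594, 594, 594, 594]
t=18: [196, 196, 196, 196, 196, 196, 196, 196, 196, 196, 196, 196]
t=19: [478, 478, 478, 478, 478, 478, 478, 478, 478, 478, 478, 478]
t=20: [190, 190, 190, 190, 190, 190, 190, 190, 190, 190, 190, 190]
t=21: [463, 463, 463, 463, 463, 463, 463, 463, 463, 463, 463, 463]
t=22: [152, 152, 152, 152, 152, 152, 152, 152, 152, 152, 152, 152]
t=23: [367, 367, 367, 367, 367, 367, 367, 367, 367, 367, 367, 367]
t=24: [910, 910, 910, 910, 910, 910, 910, 910, 910, 910, 910, 910]
t=25: [29, 29, 29, 29, 29, 29, 29, 29, 29, 29, 29, 29]
t=26: [56, 56, 56, 56, 56, 56, 56, 56, 56, 56, 56, 56]
t=27: [124, 124, 124, 124, 124, 124, 124, 124, 124, 124, 124, 124]
t=28: [296, 296, 296, 296, 296, 296, 296, 296, 296, 296, 296, 296]
t=29: [731, 731, 731, 731, 731, 731, 731, 731, 731, 731, 731, 731]
t=30: [124, 124, 124, 124, 124, 124, 124, 124, 124, 124, 124, 124]

Answer: x_8(3637) = 296
Key observation: The state at step 27, [124, 124, 124, 124, 124, 124, 124, 124, 124, 124, 124, 124], reappears at step 30: the system is in a cycle of period 3 from step 27 on.  Therefore the state at step 3637 equals the state at step 27 + ((3637 - 27) mod 3) = 28, which is [296, 296, 296, 296, 296, 296, 296, 296, 296, 296, 296, 296].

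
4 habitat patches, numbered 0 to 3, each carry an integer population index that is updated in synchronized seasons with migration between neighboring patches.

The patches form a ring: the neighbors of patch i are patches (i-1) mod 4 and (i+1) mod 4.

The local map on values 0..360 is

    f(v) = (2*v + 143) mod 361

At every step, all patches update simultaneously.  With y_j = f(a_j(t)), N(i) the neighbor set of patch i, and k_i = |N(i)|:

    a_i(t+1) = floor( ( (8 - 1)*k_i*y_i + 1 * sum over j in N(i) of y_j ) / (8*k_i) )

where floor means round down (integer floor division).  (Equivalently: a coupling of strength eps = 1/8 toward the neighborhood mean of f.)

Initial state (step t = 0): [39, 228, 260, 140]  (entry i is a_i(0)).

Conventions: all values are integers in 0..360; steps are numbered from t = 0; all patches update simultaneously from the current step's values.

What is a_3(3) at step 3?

Simulating step by step:
t=0: [39, 228, 260, 140]
t=1: [212, 240, 283, 86]
t=2: [216, 263, 340, 310]
t=3: [209, 289, 110, 55]

Answer: a_3(3) = 55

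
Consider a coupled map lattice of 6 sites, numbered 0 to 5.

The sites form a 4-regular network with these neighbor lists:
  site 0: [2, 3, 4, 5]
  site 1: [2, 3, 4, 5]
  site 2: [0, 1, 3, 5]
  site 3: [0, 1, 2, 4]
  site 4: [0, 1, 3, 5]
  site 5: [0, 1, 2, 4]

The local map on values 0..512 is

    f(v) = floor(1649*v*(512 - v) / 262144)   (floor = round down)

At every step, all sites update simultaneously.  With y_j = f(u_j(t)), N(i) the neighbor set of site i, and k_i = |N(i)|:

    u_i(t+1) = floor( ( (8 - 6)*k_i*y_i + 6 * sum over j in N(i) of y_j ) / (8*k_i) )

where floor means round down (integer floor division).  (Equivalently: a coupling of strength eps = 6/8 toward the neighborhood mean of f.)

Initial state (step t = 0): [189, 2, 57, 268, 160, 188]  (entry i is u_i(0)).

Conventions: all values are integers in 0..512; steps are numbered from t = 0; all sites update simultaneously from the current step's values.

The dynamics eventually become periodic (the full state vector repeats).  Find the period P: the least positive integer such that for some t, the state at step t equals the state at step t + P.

Simulating step by step:
t=0: [189, 2, 57, 268, 160, 188]
t=1: [341, 247, 262, 272, 310, 265]
t=2: [396, 407, 402, 399, 397, 399]
t=3: [284, 279, 279, 280, 282, 280]
t=4: [407, 407, 407, 407, 407, 407]
t=5: [268, 268, 268, 268, 268, 268]
t=6: [411, 411, 411, 411, 411, 411]
t=7: [261, 261, 261, 261, 261, 261]
t=8: [412, 412, 412, 412, 412, 412]
t=9: [259, 259, 259, 259, 259, 259]
t=10: [412, 412, 412, 412, 412, 412]

Answer: 2
Key observation: The state at step 8, [412, 412, 412, 412, 412, 412], reappears at step 10 — and no state repeats earlier — so the cycle the system enters has period 2.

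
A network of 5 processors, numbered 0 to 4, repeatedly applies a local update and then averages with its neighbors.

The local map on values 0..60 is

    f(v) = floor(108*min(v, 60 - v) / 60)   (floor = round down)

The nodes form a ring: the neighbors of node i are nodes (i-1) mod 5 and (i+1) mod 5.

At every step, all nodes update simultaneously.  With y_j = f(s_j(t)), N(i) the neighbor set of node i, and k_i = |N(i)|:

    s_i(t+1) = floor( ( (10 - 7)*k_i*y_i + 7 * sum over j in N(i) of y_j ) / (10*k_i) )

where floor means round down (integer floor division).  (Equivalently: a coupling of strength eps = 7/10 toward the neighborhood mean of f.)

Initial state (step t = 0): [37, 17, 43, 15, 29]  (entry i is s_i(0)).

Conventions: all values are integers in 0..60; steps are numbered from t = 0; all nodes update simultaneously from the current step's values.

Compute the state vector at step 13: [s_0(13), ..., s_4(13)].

Simulating step by step:
t=0: [37, 17, 43, 15, 29]
t=1: [41, 33, 28, 36, 39]
t=2: [39, 43, 46, 43, 38]
t=3: [35, 30, 28, 31, 35]
t=4: [48, 49, 52, 48, 47]
t=5: [21, 17, 18, 19, 21]
t=6: [34, 33, 32, 34, 35]
t=7: [46, 48, 47, 47, 45]
t=8: [24, 23, 22, 24, 24]
t=9: [42, 41, 41, 41, 43]
t=10: [32, 33, 34, 32, 32]
t=11: [49, 48, 48, 48, 50]
t=12: [19, 20, 21, 19, 19]
t=13: [34, 35, 35, 35, 34]

Answer: [34, 35, 35, 35, 34]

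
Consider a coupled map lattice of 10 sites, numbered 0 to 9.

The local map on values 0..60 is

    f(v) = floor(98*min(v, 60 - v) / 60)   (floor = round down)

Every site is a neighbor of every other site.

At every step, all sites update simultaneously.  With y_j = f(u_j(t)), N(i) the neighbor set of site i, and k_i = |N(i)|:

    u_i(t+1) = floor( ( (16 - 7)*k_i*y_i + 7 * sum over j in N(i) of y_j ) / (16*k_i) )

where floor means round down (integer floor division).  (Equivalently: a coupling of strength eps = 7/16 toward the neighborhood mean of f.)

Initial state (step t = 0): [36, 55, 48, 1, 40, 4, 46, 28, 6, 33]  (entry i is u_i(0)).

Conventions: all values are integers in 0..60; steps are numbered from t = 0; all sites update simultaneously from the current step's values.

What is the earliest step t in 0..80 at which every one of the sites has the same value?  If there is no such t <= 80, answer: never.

Simulating step by step:
t=0: [36, 55, 48, 1, 40, 4, 46, 28, 6, 33]  (not all equal)
t=1: [30, 15, 20, 11, 27, 14, 22, 34, 15, 33]  (not all equal)
t=2: [41, 28, 32, 24, 38, 27, 34, 37, 28, 38]  (not all equal)
t=3: [35, 42, 42, 39, 37, 41, 40, 38, 42, 37]  (not all equal)
t=4: [36, 31, 31, 33, 35, 32, 32, 34, 31, 35]  (not all equal)
t=5: [41, 45, 45, 43, 41, 44, 44, 42, 45, 41]  (not all equal)
t=6: [29, 25, 25, 27, 29, 26, 26, 28, 25, 29]  (not all equal)
t=7: [45, 41, 41, 43, 45, 42, 42, 44, 41, 45]  (not all equal)
t=8: [25, 29, 29, 27, 25, 28, 28, 26, 29, 25]  (not all equal)
t=9: [41, 45, 45, 43, 41, 44, 44, 42, 45, 41]  (not all equal)

Answer: never
Key observation: The state at step 5 reappears at step 9 — the system is in a cycle of period 4 from step 5 on.  No step 0..9 is synchronized, and the cycle repeats forever, so no step up to 80 (or ever) has all sites equal.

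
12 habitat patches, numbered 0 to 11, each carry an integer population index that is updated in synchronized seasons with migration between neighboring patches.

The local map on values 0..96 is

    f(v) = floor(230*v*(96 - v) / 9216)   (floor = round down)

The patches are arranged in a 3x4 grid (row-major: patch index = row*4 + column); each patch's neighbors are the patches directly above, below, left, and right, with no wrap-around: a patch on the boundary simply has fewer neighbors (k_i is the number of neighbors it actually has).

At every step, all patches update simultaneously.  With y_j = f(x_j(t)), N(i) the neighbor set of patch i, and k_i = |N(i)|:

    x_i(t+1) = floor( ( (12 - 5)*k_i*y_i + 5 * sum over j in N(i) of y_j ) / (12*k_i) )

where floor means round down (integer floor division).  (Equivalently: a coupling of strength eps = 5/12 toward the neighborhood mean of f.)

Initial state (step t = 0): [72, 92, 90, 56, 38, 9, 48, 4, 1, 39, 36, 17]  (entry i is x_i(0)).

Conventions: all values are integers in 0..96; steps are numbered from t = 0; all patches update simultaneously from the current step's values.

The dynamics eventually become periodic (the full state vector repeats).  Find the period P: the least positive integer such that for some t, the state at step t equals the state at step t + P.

Answer: 2
Key observation: The state at step 4, [55, 55, 55, 55, 55, 55, 55, 55, 55, 55, 55, 55], reappears at step 6 — and no state repeats earlier — so the cycle the system enters has period 2.

Derivation:
t=0: [72, 92, 90, 56, 38, 9, 48, 4, 1, 39, 36, 17]
t=1: [38, 15, 24, 36, 40, 29, 43, 25, 24, 42, 51, 32]
t=2: [49, 37, 44, 49, 52, 48, 52, 47, 48, 53, 55, 50]
t=3: [56, 55, 56, 57, 57, 56, 56, 57, 56, 56, 56, 56]
t=4: [55, 55, 55, 55, 55, 55, 55, 55, 55, 55, 55, 55]
t=5: [56, 56, 56, 56, 56, 56, 56, 56, 56, 56, 56, 56]
t=6: [55, 55, 55, 55, 55, 55, 55, 55, 55, 55, 55, 55]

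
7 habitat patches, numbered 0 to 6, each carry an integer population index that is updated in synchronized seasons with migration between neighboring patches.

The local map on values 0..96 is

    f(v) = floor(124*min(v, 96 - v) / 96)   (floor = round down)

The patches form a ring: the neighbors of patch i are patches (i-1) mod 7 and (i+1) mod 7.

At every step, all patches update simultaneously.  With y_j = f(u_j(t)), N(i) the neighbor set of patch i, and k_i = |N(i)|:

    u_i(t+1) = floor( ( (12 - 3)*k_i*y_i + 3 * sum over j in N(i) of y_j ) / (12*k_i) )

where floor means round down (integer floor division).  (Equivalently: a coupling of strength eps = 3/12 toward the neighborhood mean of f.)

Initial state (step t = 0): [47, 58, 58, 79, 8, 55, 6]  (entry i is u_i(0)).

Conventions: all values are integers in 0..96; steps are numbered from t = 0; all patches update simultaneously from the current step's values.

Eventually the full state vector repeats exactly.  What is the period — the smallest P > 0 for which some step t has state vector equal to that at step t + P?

Answer: 4
Key observation: The state at step 8, [61, 60, 58, 51, 50, 55, 59], reappears at step 12 — and no state repeats earlier — so the cycle the system enters has period 4.

Derivation:
t=0: [47, 58, 58, 79, 8, 55, 6]
t=1: [52, 50, 45, 23, 16, 41, 19]
t=2: [52, 58, 54, 31, 25, 44, 31]
t=3: [53, 50, 51, 40, 36, 51, 44]
t=4: [55, 58, 57, 51, 48, 56, 56]
t=5: [51, 49, 50, 57, 60, 52, 51]
t=6: [58, 59, 58, 50, 47, 55, 57]
t=7: [48, 47, 50, 57, 58, 52, 50]
t=8: [61, 60, 58, 51, 50, 55, 59]
t=9: [45, 46, 49, 57, 58, 52, 47]
t=10: [58, 59, 58, 51, 50, 55, 59]
t=11: [48, 47, 49, 57, 58, 52, 47]
t=12: [61, 60, 58, 51, 50, 55, 59]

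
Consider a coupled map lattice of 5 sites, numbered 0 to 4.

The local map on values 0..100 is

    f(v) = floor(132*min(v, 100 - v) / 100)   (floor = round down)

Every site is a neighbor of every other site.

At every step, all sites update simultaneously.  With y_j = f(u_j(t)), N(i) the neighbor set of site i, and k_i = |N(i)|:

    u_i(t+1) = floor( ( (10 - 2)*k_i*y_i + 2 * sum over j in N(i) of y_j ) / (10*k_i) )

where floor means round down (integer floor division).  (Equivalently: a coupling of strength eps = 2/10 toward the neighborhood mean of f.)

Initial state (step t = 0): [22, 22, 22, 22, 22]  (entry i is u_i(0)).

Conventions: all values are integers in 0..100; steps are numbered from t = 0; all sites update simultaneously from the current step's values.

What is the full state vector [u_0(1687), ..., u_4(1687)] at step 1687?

Simulating step by step:
t=0: [22, 22, 22, 22, 22]
t=1: [29, 29, 29, 29, 29]
t=2: [38, 38, 38, 38, 38]
t=3: [50, 50, 50, 50, 50]
t=4: [66, 66, 66, 66, 66]
t=5: [44, 44, 44, 44, 44]
t=6: [58, 58, 58, 58, 58]
t=7: [55, 55, 55, 55, 55]
t=8: [59, 59, 59, 59, 59]
t=9: [54, 54, 54, 54, 54]
t=10: [60, 60, 60, 60, 60]
t=11: [52, 52, 52, 52, 52]
t=12: [63, 63, 63, 63, 63]
t=13: [48, 48, 48, 48, 48]
t=14: [63, 63, 63, 63, 63]

Answer: [48, 48, 48, 48, 48]
Key observation: The state at step 12, [63, 63, 63, 63, 63], reappears at step 14: the system is in a cycle of period 2 from step 12 on.  Therefore the state at step 1687 equals the state at step 12 + ((1687 - 12) mod 2) = 13, which is [48, 48, 48, 48, 48].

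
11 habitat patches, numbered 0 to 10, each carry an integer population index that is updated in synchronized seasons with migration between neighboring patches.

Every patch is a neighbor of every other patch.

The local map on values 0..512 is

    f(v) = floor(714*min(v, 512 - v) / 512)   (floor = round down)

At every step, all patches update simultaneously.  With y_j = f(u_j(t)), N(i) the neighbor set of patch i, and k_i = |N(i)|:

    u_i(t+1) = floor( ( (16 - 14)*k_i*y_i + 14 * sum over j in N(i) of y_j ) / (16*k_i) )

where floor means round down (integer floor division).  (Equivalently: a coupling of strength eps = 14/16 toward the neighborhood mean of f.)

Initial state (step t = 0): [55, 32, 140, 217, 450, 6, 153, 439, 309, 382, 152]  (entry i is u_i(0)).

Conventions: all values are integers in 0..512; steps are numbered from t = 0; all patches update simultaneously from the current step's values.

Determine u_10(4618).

Simulating step by step:
t=0: [55, 32, 140, 217, 450, 6, 153, 439, 309, 382, 152]
t=1: [151, 150, 156, 160, 151, 149, 156, 152, 159, 155, 156]
t=2: [214, 214, 214, 214, 214, 214, 214, 214, 214, 214, 214]
t=3: [298, 298, 298, 298, 298, 298, 298, 298, 298, 298, 298]
t=4: [298, 298, 298, 298, 298, 298, 298, 298, 298, 298, 298]

Answer: u_10(4618) = 298
Key observation: The state at step 3, [298, 298, 298, 298, 298, 298, 298, 298, 298, 298, 298], reappears at step 4: the system is in a cycle of period 1 from step 3 on.  Therefore the state at step 4618 equals the state at step 3 + ((4618 - 3) mod 1) = 3, which is [298, 298, 298, 298, 298, 298, 298, 298, 298, 298, 298].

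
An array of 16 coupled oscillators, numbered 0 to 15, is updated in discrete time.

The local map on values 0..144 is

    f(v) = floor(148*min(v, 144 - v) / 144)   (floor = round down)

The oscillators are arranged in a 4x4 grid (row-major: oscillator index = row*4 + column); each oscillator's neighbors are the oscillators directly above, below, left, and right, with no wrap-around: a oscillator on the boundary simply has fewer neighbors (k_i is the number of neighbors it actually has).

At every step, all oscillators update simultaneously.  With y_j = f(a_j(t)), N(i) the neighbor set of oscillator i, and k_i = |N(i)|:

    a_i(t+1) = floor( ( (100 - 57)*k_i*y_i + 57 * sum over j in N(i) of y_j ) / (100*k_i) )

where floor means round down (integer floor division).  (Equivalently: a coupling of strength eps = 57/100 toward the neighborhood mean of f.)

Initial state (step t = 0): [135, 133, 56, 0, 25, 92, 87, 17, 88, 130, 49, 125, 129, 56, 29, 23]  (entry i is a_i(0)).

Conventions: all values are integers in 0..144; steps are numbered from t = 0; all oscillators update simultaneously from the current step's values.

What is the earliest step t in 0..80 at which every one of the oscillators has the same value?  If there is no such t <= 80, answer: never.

Simulating step by step:
t=0: [135, 133, 56, 0, 25, 92, 87, 17, 88, 130, 49, 125, 129, 56, 29, 23]  (not all equal)
t=1: [14, 27, 37, 21, 33, 38, 50, 21, 34, 36, 38, 25, 38, 35, 37, 23]  (not all equal)
t=2: [23, 28, 35, 25, 30, 37, 41, 27, 35, 36, 38, 26, 36, 36, 34, 27]  (not all equal)
t=3: [26, 30, 33, 28, 31, 35, 37, 29, 34, 37, 36, 28, 36, 36, 34, 28]  (not all equal)
t=4: [28, 30, 32, 29, 31, 34, 35, 30, 34, 36, 35, 29, 36, 36, 34, 29]  (not all equal)
t=5: [29, 30, 31, 30, 31, 33, 33, 30, 34, 35, 34, 30, 36, 36, 33, 30]  (not all equal)
t=6: [29, 30, 31, 30, 31, 32, 32, 30, 34, 34, 33, 30, 36, 35, 33, 30]  (not all equal)
t=7: [29, 30, 30, 30, 31, 31, 31, 30, 34, 33, 32, 30, 35, 34, 32, 30]  (not all equal)
t=8: [29, 30, 30, 30, 31, 31, 30, 30, 33, 32, 31, 30, 34, 33, 32, 30]  (not all equal)
t=9: [29, 30, 30, 30, 31, 30, 30, 30, 32, 32, 31, 30, 33, 32, 31, 30]  (not all equal)
t=10: [29, 29, 30, 30, 30, 30, 30, 30, 32, 31, 30, 30, 32, 32, 31, 30]  (not all equal)
t=11: [29, 29, 29, 30, 30, 30, 30, 30, 31, 31, 30, 30, 32, 31, 30, 30]  (not all equal)
t=12: [29, 29, 29, 29, 30, 30, 29, 30, 31, 30, 30, 30, 31, 31, 30, 30]  (not all equal)
t=13: [29, 29, 29, 29, 30, 29, 29, 29, 30, 30, 29, 30, 31, 30, 30, 30]  (not all equal)
t=14: [29, 29, 29, 29, 29, 29, 29, 29, 30, 29, 29, 29, 30, 30, 29, 30]  (not all equal)
t=15: [29, 29, 29, 29, 29, 29, 29, 29, 29, 29, 29, 29, 30, 29, 29, 29]  (not all equal)
t=16: [29, 29, 29, 29, 29, 29, 29, 29, 29, 29, 29, 29, 29, 29, 29, 29]  (all equal)

Answer: 16
Key observation: Synchronization is absorbing here: once all oscillators are equal they stay equal, and step 16 is the first all-equal step.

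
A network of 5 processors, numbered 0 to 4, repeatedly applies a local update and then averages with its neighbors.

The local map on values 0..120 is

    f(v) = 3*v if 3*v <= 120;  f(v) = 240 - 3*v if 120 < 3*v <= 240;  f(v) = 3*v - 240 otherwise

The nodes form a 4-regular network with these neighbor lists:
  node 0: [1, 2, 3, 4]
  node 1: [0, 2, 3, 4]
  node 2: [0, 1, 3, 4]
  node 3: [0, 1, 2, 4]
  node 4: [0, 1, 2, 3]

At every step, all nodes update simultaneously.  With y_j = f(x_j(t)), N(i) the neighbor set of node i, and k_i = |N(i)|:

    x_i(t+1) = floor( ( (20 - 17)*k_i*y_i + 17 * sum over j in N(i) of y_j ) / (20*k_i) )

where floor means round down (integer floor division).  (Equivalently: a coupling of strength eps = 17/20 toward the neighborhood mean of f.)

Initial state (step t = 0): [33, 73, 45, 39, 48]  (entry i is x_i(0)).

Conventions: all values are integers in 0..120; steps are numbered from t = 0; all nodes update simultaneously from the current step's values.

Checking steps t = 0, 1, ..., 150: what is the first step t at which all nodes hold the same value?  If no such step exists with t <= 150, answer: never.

Simulating step by step:
t=0: [33, 73, 45, 39, 48]  (not all equal)
t=1: [86, 91, 86, 85, 87]  (not all equal)
t=2: [21, 20, 21, 21, 21]  (not all equal)
t=3: [62, 62, 62, 62, 62]  (all equal)

Answer: 3
Key observation: Synchronization is absorbing here: once all nodes are equal they stay equal, and step 3 is the first all-equal step.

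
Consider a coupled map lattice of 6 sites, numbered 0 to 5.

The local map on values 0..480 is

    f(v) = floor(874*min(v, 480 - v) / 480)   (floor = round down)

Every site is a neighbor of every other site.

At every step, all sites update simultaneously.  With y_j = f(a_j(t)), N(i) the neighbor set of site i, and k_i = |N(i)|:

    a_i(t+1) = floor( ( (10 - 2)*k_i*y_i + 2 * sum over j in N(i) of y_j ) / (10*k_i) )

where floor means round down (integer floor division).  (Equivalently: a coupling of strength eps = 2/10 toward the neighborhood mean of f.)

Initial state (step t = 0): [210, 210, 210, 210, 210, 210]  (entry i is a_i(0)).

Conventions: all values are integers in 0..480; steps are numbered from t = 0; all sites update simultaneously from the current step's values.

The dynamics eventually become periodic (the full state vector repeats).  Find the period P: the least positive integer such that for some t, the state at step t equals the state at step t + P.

Simulating step by step:
t=0: [210, 210, 210, 210, 210, 210]
t=1: [382, 382, 382, 382, 382, 382]
t=2: [178, 178, 178, 178, 178, 178]
t=3: [324, 324, 324, 324, 324, 324]
t=4: [284, 284, 284, 284, 284, 284]
t=5: [356, 356, 356, 356, 356, 356]
t=6: [225, 225, 225, 225, 225, 225]
t=7: [409, 409, 409, 409, 409, 409]
t=8: [129, 129, 129, 129, 129, 129]
t=9: [234, 234, 234, 234, 234, 234]
t=10: [426, 426, 426, 426, 426, 426]
t=11: [98, 98, 98, 98, 98, 98]
t=12: [178, 178, 178, 178, 178, 178]

Answer: 10
Key observation: The state at step 2, [178, 178, 178, 178, 178, 178], reappears at step 12 — and no state repeats earlier — so the cycle the system enters has period 10.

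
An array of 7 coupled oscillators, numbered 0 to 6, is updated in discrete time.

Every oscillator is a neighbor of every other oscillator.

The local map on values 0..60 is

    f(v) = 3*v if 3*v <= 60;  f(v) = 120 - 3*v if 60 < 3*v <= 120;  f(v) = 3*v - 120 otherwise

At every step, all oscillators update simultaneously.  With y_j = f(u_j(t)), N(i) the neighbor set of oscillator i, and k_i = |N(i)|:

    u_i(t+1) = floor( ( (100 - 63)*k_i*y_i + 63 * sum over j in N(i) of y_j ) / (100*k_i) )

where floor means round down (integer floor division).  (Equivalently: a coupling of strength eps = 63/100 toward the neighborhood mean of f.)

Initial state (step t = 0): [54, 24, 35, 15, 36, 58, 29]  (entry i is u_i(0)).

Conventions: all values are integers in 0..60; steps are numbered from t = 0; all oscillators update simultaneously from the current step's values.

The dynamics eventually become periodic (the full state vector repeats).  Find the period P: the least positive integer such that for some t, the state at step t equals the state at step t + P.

Simulating step by step:
t=0: [54, 24, 35, 15, 36, 58, 29]
t=1: [37, 38, 30, 38, 29, 40, 34]
t=2: [13, 12, 18, 12, 19, 10, 15]
t=3: [41, 40, 45, 40, 46, 39, 43]
t=4: [5, 5, 9, 5, 9, 5, 7]
t=5: [18, 18, 21, 18, 21, 18, 19]
t=6: [54, 54, 55, 54, 55, 54, 55]
t=7: [42, 42, 43, 42, 43, 42, 43]
t=8: [6, 6, 7, 6, 7, 6, 7]
t=9: [18, 18, 19, 18, 19, 18, 19]
t=10: [54, 54, 55, 54, 55, 54, 55]

Answer: 4
Key observation: The state at step 6, [54, 54, 55, 54, 55, 54, 55], reappears at step 10 — and no state repeats earlier — so the cycle the system enters has period 4.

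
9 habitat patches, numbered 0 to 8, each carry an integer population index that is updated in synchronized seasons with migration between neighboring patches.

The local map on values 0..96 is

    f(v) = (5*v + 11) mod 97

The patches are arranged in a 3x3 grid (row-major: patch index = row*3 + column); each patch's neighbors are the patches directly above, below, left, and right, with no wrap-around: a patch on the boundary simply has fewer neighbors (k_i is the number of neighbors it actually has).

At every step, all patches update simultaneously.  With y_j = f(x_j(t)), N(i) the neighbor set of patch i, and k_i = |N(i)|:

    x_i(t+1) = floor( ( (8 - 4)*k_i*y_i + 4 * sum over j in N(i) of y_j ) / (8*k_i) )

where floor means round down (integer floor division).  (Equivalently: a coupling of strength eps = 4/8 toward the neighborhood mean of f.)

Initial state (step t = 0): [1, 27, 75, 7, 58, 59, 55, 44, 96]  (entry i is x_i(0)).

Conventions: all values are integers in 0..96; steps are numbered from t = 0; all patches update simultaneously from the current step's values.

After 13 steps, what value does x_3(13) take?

Simulating step by step:
t=0: [1, 27, 75, 7, 58, 59, 55, 44, 96]
t=1: [31, 44, 63, 42, 23, 26, 66, 36, 16]
t=2: [50, 40, 37, 38, 39, 47, 55, 75, 80]
t=3: [39, 22, 18, 32, 27, 32, 71, 68, 48]
t=4: [30, 22, 26, 59, 53, 55, 71, 60, 62]
t=5: [41, 43, 51, 44, 59, 72, 46, 41, 43]
t=6: [28, 34, 64, 32, 28, 59, 38, 26, 41]
t=7: [66, 66, 44, 56, 54, 26, 33, 35, 25]
t=8: [37, 54, 42, 36, 66, 49, 61, 78, 52]
t=9: [46, 56, 50, 59, 57, 56, 39, 31, 57]
t=10: [27, 19, 33, 18, 13, 12, 27, 38, 19]
t=11: [27, 38, 59, 31, 49, 62, 27, 25, 24]
t=12: [43, 24, 16, 61, 49, 33, 51, 43, 34]
t=13: [30, 47, 73, 40, 52, 79, 50, 52, 69]

Answer: x_3(13) = 40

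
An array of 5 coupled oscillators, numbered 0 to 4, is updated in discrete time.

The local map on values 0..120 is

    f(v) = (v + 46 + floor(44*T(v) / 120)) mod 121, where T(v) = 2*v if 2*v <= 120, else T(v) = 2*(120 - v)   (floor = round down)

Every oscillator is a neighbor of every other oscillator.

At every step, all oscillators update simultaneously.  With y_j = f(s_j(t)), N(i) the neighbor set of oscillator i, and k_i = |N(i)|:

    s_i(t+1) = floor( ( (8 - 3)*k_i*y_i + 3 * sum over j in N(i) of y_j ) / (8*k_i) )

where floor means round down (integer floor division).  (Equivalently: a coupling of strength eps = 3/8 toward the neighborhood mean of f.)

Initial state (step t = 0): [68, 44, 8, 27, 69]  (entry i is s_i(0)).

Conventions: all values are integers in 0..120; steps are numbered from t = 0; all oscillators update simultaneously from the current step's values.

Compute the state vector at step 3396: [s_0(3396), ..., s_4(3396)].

Answer: [113, 113, 113, 113, 113]
Key observation: The state at step 9, [43, 43, 43, 43, 43], reappears at step 20: the system is in a cycle of period 11 from step 9 on.  Therefore the state at step 3396 equals the state at step 9 + ((3396 - 9) mod 11) = 19, which is [113, 113, 113, 113, 113].

Derivation:
t=0: [68, 44, 8, 27, 69]
t=1: [36, 20, 51, 68, 36]
t=2: [89, 74, 38, 48, 89]
t=3: [40, 37, 79, 25, 40]
t=4: [104, 101, 61, 90, 104]
t=5: [38, 38, 32, 37, 38]
t=6: [109, 109, 104, 109, 109]
t=7: [41, 41, 40, 41, 41]
t=8: [116, 116, 115, 116, 116]
t=9: [43, 43, 43, 43, 43]
t=10: [120, 120, 120, 120, 120]
t=11: [45, 45, 45, 45, 45]
t=12: [3, 3, 3, 3, 3]
t=13: [51, 51, 51, 51, 51]
t=14: [13, 13, 13, 13, 13]
t=15: [68, 68, 68, 68, 68]
t=16: [31, 31, 31, 31, 31]
t=17: [99, 99, 99, 99, 99]
t=18: [39, 39, 39, 39, 39]
t=19: [113, 113, 113, 113, 113]
t=20: [43, 43, 43, 43, 43]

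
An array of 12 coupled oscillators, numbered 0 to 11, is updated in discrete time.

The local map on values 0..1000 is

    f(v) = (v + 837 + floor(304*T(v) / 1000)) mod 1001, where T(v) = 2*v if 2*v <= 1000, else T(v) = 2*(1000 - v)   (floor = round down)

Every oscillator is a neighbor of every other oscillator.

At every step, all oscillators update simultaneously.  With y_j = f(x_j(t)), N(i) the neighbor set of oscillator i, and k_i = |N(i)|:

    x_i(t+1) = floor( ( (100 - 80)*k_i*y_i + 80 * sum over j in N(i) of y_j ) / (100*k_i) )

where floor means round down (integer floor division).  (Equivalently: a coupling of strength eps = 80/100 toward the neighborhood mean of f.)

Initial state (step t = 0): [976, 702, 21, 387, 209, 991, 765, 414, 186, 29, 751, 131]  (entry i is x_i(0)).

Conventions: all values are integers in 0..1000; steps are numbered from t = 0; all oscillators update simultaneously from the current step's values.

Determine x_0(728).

Answer: x_0(728) = 729
Key observation: The state at step 7, [729, 729, 729, 729, 729, 729, 729, 729, 729, 729, 729, 729], reappears at step 8: the system is in a cycle of period 1 from step 7 on.  Therefore the state at step 728 equals the state at step 7 + ((728 - 7) mod 1) = 7, which is [729, 729, 729, 729, 729, 729, 729, 729, 729, 729, 729, 729].

Derivation:
t=0: [976, 702, 21, 387, 209, 991, 765, 414, 186, 29, 751, 131]
t=1: [608, 595, 614, 561, 525, 609, 598, 567, 520, 615, 597, 509]
t=2: [671, 670, 671, 668, 666, 671, 670, 669, 666, 671, 670, 666]
t=3: [706, 706, 706, 705, 705, 706, 706, 706, 705, 706, 706, 705]
t=4: [720, 720, 720, 720, 720, 720, 720, 720, 720, 720, 720, 720]
t=5: [726, 726, 726, 726, 726, 726, 726, 726, 726, 726, 726, 726]
t=6: [728, 728, 728, 728, 728, 728, 728, 728, 728, 728, 728, 728]
t=7: [729, 729, 729, 729, 729, 729, 729, 729, 729, 729, 729, 729]
t=8: [729, 729, 729, 729, 729, 729, 729, 729, 729, 729, 729, 729]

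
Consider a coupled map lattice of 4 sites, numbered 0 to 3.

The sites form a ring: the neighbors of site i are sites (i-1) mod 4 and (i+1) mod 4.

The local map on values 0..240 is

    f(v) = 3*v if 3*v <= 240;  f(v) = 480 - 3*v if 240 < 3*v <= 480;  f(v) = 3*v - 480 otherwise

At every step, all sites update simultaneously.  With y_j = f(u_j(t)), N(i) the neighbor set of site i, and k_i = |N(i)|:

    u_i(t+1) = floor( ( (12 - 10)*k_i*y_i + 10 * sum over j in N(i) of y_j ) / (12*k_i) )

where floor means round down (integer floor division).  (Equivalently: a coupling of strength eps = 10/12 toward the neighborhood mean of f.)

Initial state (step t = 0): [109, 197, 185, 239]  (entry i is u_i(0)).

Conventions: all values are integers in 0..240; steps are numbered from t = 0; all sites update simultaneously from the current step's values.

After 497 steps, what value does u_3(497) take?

Answer: u_3(497) = 184
Key observation: The state at step 16, [88, 152, 88, 152], reappears at step 18: the system is in a cycle of period 2 from step 16 on.  Therefore the state at step 497 equals the state at step 16 + ((497 - 16) mod 2) = 17, which is [56, 184, 56, 184].

Derivation:
t=0: [109, 197, 185, 239]
t=1: [170, 113, 157, 134]
t=2: [96, 39, 92, 29]
t=3: [117, 184, 119, 179]
t=4: [75, 117, 74, 114]
t=5: [148, 207, 148, 209]
t=6: [126, 53, 126, 54]
t=7: [150, 111, 150, 112]
t=8: [126, 49, 126, 49]
t=9: [139, 109, 139, 109]
t=10: [138, 78, 138, 78]
t=11: [206, 94, 206, 94]
t=12: [188, 148, 188, 148]
t=13: [44, 76, 44, 76]
t=14: [212, 148, 212, 148]
t=15: [56, 136, 56, 136]
t=16: [88, 152, 88, 152]
t=17: [56, 184, 56, 184]
t=18: [88, 152, 88, 152]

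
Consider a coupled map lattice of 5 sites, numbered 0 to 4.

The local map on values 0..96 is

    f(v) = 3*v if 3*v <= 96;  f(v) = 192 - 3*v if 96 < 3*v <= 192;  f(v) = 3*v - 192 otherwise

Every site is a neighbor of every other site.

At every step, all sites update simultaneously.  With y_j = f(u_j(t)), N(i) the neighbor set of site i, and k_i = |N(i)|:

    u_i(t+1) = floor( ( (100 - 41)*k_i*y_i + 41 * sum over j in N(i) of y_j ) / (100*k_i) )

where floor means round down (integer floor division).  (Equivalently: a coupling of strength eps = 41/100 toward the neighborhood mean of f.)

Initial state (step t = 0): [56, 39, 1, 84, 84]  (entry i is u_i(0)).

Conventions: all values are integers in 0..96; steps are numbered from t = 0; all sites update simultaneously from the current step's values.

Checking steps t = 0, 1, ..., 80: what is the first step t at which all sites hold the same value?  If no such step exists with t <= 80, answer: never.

Simulating step by step:
t=0: [56, 39, 1, 84, 84]  (not all equal)
t=1: [34, 59, 24, 52, 52]  (not all equal)
t=2: [69, 32, 60, 43, 43]  (not all equal)
t=3: [32, 72, 31, 56, 56]  (not all equal)
t=4: [73, 38, 72, 38, 38]  (not all equal)
t=5: [42, 67, 40, 67, 67]  (not all equal)
t=6: [49, 21, 52, 21, 21]  (not all equal)
t=7: [49, 58, 45, 58, 58]  (not all equal)
t=8: [37, 24, 43, 24, 24]  (not all equal)
t=9: [76, 72, 67, 72, 72]  (not all equal)
t=10: [29, 23, 16, 23, 23]  (not all equal)
t=11: [77, 68, 58, 68, 68]  (not all equal)
t=12: [28, 15, 18, 15, 15]  (not all equal)
t=13: [68, 49, 54, 49, 49]  (not all equal)
t=14: [23, 40, 32, 40, 40]  (not all equal)
t=15: [72, 74, 85, 74, 74]  (not all equal)
t=16: [29, 32, 48, 32, 32]  (not all equal)
t=17: [85, 90, 66, 90, 90]  (not all equal)
t=18: [61, 69, 33, 69, 69]  (not all equal)
t=19: [19, 22, 60, 22, 22]  (not all equal)
t=20: [55, 59, 33, 59, 59]  (not all equal)
t=21: [30, 24, 62, 24, 24]  (not all equal)
t=22: [75, 67, 34, 67, 67]  (not all equal)
t=23: [31, 19, 59, 19, 19]  (not all equal)
t=24: [73, 56, 35, 56, 56]  (not all equal)
t=25: [32, 30, 61, 30, 30]  (not all equal)
t=26: [85, 82, 42, 82, 82]  (not all equal)
t=27: [60, 56, 62, 56, 56]  (not all equal)
t=28: [15, 20, 12, 20, 20]  (not all equal)
t=29: [48, 56, 44, 56, 56]  (not all equal)
t=30: [41, 30, 47, 30, 30]  (not all equal)
t=31: [73, 83, 64, 83, 83]  (not all equal)
t=32: [33, 48, 20, 48, 48]  (not all equal)
t=33: [75, 53, 59, 53, 53]  (not all equal)
t=34: [31, 31, 22, 31, 31]  (not all equal)
t=35: [90, 90, 77, 90, 90]  (not all equal)
t=36: [74, 74, 54, 74, 74]  (not all equal)
t=37: [30, 30, 30, 30, 30]  (all equal)

Answer: 37
Key observation: Synchronization is absorbing here: once all sites are equal they stay equal, and step 37 is the first all-equal step.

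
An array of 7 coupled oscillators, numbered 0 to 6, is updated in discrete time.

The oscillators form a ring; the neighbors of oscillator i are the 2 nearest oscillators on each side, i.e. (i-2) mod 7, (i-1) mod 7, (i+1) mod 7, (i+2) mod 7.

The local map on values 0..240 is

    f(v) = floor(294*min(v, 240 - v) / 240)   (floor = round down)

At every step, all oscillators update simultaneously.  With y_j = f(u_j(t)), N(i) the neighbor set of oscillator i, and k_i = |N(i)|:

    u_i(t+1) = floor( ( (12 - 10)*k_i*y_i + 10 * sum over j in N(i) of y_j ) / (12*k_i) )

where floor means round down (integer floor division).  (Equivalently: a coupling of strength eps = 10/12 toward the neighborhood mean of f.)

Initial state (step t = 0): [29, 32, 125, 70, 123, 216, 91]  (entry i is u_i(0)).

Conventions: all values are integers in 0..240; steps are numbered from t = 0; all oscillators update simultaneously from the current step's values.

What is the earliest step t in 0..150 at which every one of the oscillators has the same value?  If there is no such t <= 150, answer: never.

Answer: 5
Key observation: Synchronization is absorbing here: once all oscillators are equal they stay equal, and step 5 is the first all-equal step.

Derivation:
t=0: [29, 32, 125, 70, 123, 216, 91]  (not all equal)
t=1: [72, 83, 86, 87, 99, 82, 69]  (not all equal)
t=2: [95, 96, 104, 106, 102, 99, 99]  (not all equal)
t=3: [120, 122, 122, 123, 124, 122, 119]  (not all equal)
t=4: [144, 144, 144, 143, 143, 144, 144]  (not all equal)
t=5: [117, 117, 117, 117, 117, 117, 117]  (all equal)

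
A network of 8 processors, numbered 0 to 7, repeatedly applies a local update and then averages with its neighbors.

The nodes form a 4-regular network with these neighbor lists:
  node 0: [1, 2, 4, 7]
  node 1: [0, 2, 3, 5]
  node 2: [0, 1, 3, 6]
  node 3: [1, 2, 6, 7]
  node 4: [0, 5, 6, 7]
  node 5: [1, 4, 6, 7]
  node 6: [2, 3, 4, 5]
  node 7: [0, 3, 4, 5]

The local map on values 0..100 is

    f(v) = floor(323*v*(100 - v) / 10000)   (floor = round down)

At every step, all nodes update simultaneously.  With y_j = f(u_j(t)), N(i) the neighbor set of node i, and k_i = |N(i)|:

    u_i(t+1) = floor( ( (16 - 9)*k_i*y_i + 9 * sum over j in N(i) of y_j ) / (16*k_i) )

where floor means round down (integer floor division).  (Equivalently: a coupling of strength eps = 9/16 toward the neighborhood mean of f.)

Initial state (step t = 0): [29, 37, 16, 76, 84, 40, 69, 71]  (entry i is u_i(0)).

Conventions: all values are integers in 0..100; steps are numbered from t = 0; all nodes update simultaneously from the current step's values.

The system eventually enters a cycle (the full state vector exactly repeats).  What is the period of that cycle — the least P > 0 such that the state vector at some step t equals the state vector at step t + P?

Simulating step by step:
t=0: [29, 37, 16, 76, 84, 40, 69, 71]
t=1: [60, 67, 56, 60, 57, 69, 61, 63]
t=2: [76, 73, 76, 76, 76, 72, 76, 75]
t=3: [58, 61, 58, 58, 59, 62, 58, 59]
t=4: [77, 76, 77, 77, 77, 76, 77, 77]
t=5: [57, 57, 57, 57, 57, 57, 57, 57]
t=6: [79, 79, 79, 79, 79, 79, 79, 79]
t=7: [53, 53, 53, 53, 53, 53, 53, 53]
t=8: [80, 80, 80, 80, 80, 80, 80, 80]
t=9: [51, 51, 51, 51, 51, 51, 51, 51]
t=10: [80, 80, 80, 80, 80, 80, 80, 80]

Answer: 2
Key observation: The state at step 8, [80, 80, 80, 80, 80, 80, 80, 80], reappears at step 10 — and no state repeats earlier — so the cycle the system enters has period 2.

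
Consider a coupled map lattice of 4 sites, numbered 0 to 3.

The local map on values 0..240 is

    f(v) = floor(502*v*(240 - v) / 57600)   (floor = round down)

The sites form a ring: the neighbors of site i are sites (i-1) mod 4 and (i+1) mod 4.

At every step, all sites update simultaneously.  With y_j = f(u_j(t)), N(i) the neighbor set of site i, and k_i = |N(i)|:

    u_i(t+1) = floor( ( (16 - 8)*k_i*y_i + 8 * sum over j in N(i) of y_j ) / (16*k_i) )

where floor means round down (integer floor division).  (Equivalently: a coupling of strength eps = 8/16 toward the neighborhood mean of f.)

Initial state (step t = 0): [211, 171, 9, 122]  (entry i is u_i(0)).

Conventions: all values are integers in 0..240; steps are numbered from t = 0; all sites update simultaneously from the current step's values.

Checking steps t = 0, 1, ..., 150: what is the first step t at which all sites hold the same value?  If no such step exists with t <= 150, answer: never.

Simulating step by step:
t=0: [211, 171, 9, 122]  (not all equal)
t=1: [83, 68, 65, 80]  (not all equal)
t=2: [109, 103, 102, 108]  (not all equal)
t=3: [123, 122, 122, 123]  (not all equal)
t=4: [125, 125, 125, 125]  (all equal)

Answer: 4
Key observation: Synchronization is absorbing here: once all sites are equal they stay equal, and step 4 is the first all-equal step.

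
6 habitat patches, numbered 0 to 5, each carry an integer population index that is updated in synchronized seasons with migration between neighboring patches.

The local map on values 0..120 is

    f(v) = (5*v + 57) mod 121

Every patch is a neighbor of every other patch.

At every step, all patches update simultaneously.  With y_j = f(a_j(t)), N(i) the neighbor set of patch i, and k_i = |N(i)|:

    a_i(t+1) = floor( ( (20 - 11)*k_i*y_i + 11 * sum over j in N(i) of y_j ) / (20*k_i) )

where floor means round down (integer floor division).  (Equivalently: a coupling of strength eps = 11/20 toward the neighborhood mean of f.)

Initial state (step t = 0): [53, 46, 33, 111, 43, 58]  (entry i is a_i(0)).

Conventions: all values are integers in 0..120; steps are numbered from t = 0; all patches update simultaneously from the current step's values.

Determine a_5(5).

Simulating step by step:
t=0: [53, 46, 33, 111, 43, 58]
t=1: [67, 55, 74, 42, 50, 76]
t=2: [48, 68, 59, 46, 60, 63]
t=3: [59, 52, 77, 55, 79, 43]
t=4: [89, 77, 78, 82, 82, 62]
t=5: [49, 70, 71, 78, 78, 44]

Answer: a_5(5) = 44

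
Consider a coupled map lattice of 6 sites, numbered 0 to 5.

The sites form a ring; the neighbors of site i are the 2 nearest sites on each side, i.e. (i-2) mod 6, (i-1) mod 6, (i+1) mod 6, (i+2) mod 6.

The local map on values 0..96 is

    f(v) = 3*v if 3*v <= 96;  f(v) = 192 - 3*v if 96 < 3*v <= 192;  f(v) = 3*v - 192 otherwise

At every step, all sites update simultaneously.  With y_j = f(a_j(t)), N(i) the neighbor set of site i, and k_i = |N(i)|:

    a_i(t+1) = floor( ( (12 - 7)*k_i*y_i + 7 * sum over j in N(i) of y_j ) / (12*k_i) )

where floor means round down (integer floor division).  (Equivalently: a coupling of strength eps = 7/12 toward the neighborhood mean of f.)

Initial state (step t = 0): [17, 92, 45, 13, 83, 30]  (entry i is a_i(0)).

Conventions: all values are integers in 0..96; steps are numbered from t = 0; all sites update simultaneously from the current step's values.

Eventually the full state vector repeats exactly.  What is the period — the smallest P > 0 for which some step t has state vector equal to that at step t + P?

Answer: 2
Key observation: The state at step 43, [24, 25, 24, 24, 25, 24], reappears at step 45 — and no state repeats earlier — so the cycle the system enters has period 2.

Derivation:
t=0: [17, 92, 45, 13, 83, 30]
t=1: [63, 69, 57, 58, 58, 71]
t=2: [12, 15, 16, 18, 16, 16]
t=3: [42, 45, 46, 50, 47, 46]
t=4: [59, 55, 54, 49, 52, 54]
t=5: [24, 28, 30, 36, 32, 30]
t=6: [82, 84, 86, 87, 89, 86]
t=7: [61, 62, 65, 67, 68, 65]
t=8: [7, 6, 6, 7, 8, 6]
t=9: [20, 18, 19, 20, 21, 19]
t=10: [58, 56, 58, 58, 60, 58]
t=11: [18, 20, 18, 18, 15, 18]
t=12: [53, 56, 53, 53, 50, 53]
t=13: [33, 29, 33, 33, 36, 33]
t=14: [90, 90, 90, 90, 89, 90]
t=15: [77, 78, 77, 77, 76, 77]
t=16: [39, 40, 39, 39, 37, 39]
t=17: [75, 73, 75, 75, 77, 75]
t=18: [33, 30, 33, 33, 35, 33]
t=19: [91, 91, 91, 91, 90, 91]
t=20: [80, 81, 80, 80, 79, 80]
t=21: [48, 49, 48, 48, 46, 48]
t=22: [48, 46, 48, 48, 50, 48]
t=23: [48, 50, 48, 48, 45, 48]
t=24: [48, 45, 48, 48, 51, 48]
t=25: [48, 51, 48, 48, 44, 48]
t=26: [48, 44, 48, 48, 53, 48]
t=27: [47, 53, 47, 47, 41, 47]
t=28: [51, 43, 51, 51, 58, 51]
t=29: [39, 49, 39, 39, 30, 39]
t=30: [72, 62, 72, 72, 81, 72]
t=31: [25, 16, 25, 25, 35, 25]
t=32: [72, 63, 72, 72, 80, 72]
t=33: [24, 15, 24, 24, 34, 24]
t=34: [70, 60, 70, 70, 79, 70]
t=35: [21, 15, 21, 21, 29, 21]
t=36: [63, 55, 63, 63, 73, 63]
t=37: [10, 13, 10, 10, 13, 10]
t=38: [32, 33, 32, 32, 33, 32]
t=39: [95, 94, 95, 95, 94, 95]
t=40: [92, 91, 92, 92, 91, 92]
t=41: [83, 82, 83, 83, 82, 83]
t=42: [56, 55, 56, 56, 55, 56]
t=43: [24, 25, 24, 24, 25, 24]
t=44: [72, 73, 72, 72, 73, 72]
t=45: [24, 25, 24, 24, 25, 24]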